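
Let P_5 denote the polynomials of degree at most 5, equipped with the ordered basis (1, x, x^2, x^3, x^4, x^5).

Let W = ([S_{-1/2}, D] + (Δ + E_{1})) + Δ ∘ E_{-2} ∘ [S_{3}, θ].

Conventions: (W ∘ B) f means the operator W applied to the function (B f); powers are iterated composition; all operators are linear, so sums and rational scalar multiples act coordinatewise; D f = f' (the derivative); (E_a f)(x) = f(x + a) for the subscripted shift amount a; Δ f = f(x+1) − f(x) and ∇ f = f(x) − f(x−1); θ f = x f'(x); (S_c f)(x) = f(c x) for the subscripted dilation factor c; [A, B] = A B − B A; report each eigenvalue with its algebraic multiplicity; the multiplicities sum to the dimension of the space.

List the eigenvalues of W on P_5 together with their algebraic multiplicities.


λ = 1 (multiplicity 6)

image of 1: 1
image of x: x + 7/2
image of x^2: x^2 + (5/2)x + 2
image of x^3: x^3 + (57/8)x^2 + 6x + 2
image of x^4: x^4 + (29/4)x^3 + 12x^2 + 8x + 2
image of x^5: x^5 + (335/32)x^4 + 20x^3 + 20x^2 + 10x + 2
the matrix is upper triangular; its diagonal is (1, 1, 1, 1, 1, 1)
for a triangular matrix the eigenvalues are the diagonal entries, with algebraic multiplicity their repetition count


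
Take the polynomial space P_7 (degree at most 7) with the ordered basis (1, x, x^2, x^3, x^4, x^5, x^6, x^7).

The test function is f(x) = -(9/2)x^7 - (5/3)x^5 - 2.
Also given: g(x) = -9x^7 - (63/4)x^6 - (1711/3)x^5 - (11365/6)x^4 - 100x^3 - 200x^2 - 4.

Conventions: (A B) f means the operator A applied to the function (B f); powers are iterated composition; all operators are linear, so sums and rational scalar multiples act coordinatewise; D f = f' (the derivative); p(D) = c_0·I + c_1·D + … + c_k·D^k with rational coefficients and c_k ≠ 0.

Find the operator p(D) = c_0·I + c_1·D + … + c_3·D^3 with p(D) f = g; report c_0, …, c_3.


c_0 = 2, c_1 = 1/2, c_2 = 3, c_3 = 2

D^0 f = -(9/2)x^7 - (5/3)x^5 - 2
D^1 f = -(63/2)x^6 - (25/3)x^4
D^2 f = -189x^5 - (100/3)x^3
D^3 f = -945x^4 - 100x^2
matching coefficients of g against c_0 f + c_1 Df + … from the top degree down determines the c_i
solution: c_0 = 2, c_1 = 1/2, c_2 = 3, c_3 = 2


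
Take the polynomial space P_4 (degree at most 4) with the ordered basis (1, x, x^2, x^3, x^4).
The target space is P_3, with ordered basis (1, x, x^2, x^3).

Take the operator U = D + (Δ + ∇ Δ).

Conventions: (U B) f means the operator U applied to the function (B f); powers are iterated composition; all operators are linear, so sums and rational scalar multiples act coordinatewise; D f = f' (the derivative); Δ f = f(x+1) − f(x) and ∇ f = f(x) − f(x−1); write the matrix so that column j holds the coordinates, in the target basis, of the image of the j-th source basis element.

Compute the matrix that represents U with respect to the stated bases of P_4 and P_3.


image of 1: 0
image of x: 2
image of x^2: 4x + 3
image of x^3: 6x^2 + 9x + 1
image of x^4: 8x^3 + 18x^2 + 4x + 3
each image's coordinates form column j of the matrix

the matrix is [[0, 2, 3, 1, 3]; [0, 0, 4, 9, 4]; [0, 0, 0, 6, 18]; [0, 0, 0, 0, 8]] (rows listed top to bottom)


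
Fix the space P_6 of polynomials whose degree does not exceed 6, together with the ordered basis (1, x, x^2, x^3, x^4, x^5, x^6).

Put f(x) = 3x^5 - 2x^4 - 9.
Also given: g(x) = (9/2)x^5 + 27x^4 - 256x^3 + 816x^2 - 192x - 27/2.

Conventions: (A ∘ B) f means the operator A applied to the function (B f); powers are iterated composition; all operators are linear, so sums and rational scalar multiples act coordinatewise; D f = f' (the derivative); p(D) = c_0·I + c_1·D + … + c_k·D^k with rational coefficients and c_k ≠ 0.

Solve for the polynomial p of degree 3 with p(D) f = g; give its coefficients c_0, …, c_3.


p(D) = (3/2)·I + 2·D − 4·D^2 + 4·D^3, i.e. c_0 = 3/2, c_1 = 2, c_2 = -4, c_3 = 4

D^0 f = 3x^5 - 2x^4 - 9
D^1 f = 15x^4 - 8x^3
D^2 f = 60x^3 - 24x^2
D^3 f = 180x^2 - 48x
matching coefficients of g against c_0 f + c_1 Df + … from the top degree down determines the c_i
solution: c_0 = 3/2, c_1 = 2, c_2 = -4, c_3 = 4


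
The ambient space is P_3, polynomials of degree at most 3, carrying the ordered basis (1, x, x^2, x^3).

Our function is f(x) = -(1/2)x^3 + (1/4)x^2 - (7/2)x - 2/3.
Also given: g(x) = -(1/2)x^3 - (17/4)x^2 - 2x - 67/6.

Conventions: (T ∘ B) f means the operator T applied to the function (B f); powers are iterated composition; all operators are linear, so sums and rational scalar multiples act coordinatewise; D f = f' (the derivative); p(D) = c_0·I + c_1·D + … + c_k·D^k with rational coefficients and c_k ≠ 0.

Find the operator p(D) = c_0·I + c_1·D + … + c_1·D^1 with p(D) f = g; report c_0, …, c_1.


c_0 = 1, c_1 = 3

D^0 f = -(1/2)x^3 + (1/4)x^2 - (7/2)x - 2/3
D^1 f = -(3/2)x^2 + (1/2)x - 7/2
matching coefficients of g against c_0 f + c_1 Df + … from the top degree down determines the c_i
solution: c_0 = 1, c_1 = 3


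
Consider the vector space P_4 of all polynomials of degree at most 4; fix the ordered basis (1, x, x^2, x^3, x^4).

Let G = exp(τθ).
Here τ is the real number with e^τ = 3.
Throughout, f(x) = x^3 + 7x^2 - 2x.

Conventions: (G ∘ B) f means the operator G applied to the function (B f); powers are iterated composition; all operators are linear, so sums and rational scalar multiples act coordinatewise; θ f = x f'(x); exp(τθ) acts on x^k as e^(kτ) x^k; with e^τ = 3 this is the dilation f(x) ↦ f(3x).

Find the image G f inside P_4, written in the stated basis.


the result is g(x) = 27x^3 + 63x^2 - 6x

exp(τθ) x^k = e^(kτ) x^k; with e^τ = 3 this sends x^k to 3^k x^k
x ↦ 3 x
x^2 ↦ 9 x^2
x^3 ↦ 27 x^3
applying this coordinatewise to f: exp(τθ) f = 27x^3 + 63x^2 - 6x


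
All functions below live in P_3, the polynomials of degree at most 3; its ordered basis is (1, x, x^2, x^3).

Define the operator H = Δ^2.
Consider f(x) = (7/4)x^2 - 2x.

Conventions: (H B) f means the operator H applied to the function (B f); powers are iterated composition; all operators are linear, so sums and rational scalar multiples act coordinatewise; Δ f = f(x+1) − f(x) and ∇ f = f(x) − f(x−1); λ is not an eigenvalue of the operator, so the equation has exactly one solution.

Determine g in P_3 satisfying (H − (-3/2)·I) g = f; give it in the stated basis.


the result is g(x) = (7/6)x^2 - (4/3)x - 14/9

write g with unknown coordinates in the stated basis and equate coefficients in (H − (-3/2)·I) g = f
solving from the highest basis element down gives g = (7/6)x^2 - (4/3)x - 14/9
check: H g = 7/3
so H g − (-3/2)·g = (7/4)x^2 - 2x = f ✓


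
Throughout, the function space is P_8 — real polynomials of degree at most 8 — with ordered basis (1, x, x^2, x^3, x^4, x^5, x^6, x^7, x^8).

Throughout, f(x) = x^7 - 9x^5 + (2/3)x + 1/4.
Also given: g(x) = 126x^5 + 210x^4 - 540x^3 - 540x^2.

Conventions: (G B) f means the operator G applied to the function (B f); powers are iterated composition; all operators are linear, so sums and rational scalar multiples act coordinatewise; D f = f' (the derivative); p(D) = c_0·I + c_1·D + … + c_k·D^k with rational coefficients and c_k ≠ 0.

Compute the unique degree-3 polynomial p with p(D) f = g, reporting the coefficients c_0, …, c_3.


D^0 f = x^7 - 9x^5 + (2/3)x + 1/4
D^1 f = 7x^6 - 45x^4 + 2/3
D^2 f = 42x^5 - 180x^3
D^3 f = 210x^4 - 540x^2
matching coefficients of g against c_0 f + c_1 Df + … from the top degree down determines the c_i
solution: c_0 = 0, c_1 = 0, c_2 = 3, c_3 = 1

c_0 = 0, c_1 = 0, c_2 = 3, c_3 = 1


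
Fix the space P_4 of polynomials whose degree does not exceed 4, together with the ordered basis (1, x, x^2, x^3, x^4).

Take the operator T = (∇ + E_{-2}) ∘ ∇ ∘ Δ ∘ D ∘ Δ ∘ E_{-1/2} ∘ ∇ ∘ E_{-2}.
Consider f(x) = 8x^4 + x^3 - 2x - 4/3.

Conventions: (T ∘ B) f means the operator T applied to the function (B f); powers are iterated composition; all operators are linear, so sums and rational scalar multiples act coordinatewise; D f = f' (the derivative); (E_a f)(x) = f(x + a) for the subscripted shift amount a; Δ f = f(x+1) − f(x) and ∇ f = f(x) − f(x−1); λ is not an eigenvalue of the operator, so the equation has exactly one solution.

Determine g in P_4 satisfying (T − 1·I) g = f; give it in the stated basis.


g(x) = -8x^4 - x^3 + 2x + 4/3

write g with unknown coordinates in the stated basis and equate coefficients in (T − 1·I) g = f
solving from the highest basis element down gives g = -8x^4 - x^3 + 2x + 4/3
check: T g = 0
so T g − 1·g = 8x^4 + x^3 - 2x - 4/3 = f ✓


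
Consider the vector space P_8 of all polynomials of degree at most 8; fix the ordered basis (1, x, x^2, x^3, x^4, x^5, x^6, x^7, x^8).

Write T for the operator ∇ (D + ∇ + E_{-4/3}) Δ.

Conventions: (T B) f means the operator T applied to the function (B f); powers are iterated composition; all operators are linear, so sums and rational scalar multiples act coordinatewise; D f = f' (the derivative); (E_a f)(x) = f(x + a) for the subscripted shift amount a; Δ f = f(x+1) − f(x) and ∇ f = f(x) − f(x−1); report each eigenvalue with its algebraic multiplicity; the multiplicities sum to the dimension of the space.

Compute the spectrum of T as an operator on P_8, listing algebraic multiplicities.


λ = 0 (multiplicity 9)

image of 1: 0
image of x: 0
image of x^2: 2
image of x^3: 6x + 4
image of x^4: 12x^2 + 16x + 34/3
image of x^5: 20x^3 + 40x^2 + (170/3)x - 560/27
image of x^6: 30x^4 + 80x^3 + 170x^2 - (1120/9)x + 2434/27
image of x^7: 42x^5 + 140x^4 + (1190/3)x^3 - (3920/9)x^2 + (17038/27)x - 17948/81
image of x^8: 56x^6 + 224x^5 + (2380/3)x^4 - (31360/27)x^3 + (68152/27)x^2 - (143584/81)x + 442262/729
the matrix is upper triangular; its diagonal is (0, 0, 0, 0, 0, 0, 0, 0, 0)
for a triangular matrix the eigenvalues are the diagonal entries, with algebraic multiplicity their repetition count


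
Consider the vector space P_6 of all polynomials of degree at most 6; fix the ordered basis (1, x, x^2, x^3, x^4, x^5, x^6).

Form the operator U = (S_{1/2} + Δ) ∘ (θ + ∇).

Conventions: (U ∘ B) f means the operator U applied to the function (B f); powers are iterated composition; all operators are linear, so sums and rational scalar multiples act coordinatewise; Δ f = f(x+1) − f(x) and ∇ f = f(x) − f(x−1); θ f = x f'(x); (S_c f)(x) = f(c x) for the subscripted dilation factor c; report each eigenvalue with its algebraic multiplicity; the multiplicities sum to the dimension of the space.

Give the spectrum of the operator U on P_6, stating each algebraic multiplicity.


image of 1: 0
image of x: (1/2)x + 2
image of x^2: (1/2)x^2 + 5x + 3
image of x^3: (3/8)x^3 + (39/4)x^2 + (27/2)x + 4
image of x^4: (1/4)x^4 + (33/2)x^3 + (69/2)x^2 + 18x + 5
image of x^5: (5/32)x^5 + (405/16)x^4 + (275/4)x^3 + (105/2)x^2 + (65/2)x + 6
image of x^6: (3/32)x^6 + (579/16)x^5 + (1905/16)x^4 + (245/2)x^3 + (465/4)x^2 + 39x + 7
the matrix is upper triangular; its diagonal is (0, 1/2, 1/2, 3/8, 1/4, 5/32, 3/32)
for a triangular matrix the eigenvalues are the diagonal entries, with algebraic multiplicity their repetition count

λ = 0 (multiplicity 1), λ = 3/32 (multiplicity 1), λ = 5/32 (multiplicity 1), λ = 1/4 (multiplicity 1), λ = 3/8 (multiplicity 1), λ = 1/2 (multiplicity 2)


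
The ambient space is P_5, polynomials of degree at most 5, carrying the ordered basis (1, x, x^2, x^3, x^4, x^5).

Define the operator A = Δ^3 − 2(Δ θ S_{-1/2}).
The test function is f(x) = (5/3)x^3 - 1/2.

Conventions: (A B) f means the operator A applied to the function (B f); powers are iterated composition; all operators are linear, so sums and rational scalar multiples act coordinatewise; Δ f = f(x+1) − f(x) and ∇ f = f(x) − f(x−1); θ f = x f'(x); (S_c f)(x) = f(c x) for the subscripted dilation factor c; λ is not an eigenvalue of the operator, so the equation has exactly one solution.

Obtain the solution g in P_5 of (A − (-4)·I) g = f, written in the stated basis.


write g with unknown coordinates in the stated basis and equate coefficients in (A − (-4)·I) g = f
solving from the highest basis element down gives g = (5/12)x^3 - (15/64)x^2 - (45/128)x - 409/512
check: A g = (15/16)x^2 + (45/32)x + 345/128
so A g − (-4)·g = (5/3)x^3 - 1/2 = f ✓

the result is g(x) = (5/12)x^3 - (15/64)x^2 - (45/128)x - 409/512


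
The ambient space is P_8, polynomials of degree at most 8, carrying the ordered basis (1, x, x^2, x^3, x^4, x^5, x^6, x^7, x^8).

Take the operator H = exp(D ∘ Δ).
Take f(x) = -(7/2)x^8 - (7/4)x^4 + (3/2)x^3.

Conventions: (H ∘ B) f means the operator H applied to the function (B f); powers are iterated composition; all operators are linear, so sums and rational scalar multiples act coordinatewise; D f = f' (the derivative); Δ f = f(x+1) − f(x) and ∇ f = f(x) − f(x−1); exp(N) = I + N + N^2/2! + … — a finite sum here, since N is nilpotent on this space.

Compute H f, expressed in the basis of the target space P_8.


order-1 term: -196x^6 - 588x^5 - 980x^4 - 980x^3 - 609x^2 - 208x - 61/2
order-2 term: -2940x^4 - 11760x^3 - 20580x^2 - 17640x - 6097
order-3 term: -11760x^2 - 35280x - 29400
order-4 term: -5880
the series for exp(D ∘ Δ) f terminates at order 4
exp(D ∘ Δ) f = -(7/2)x^8 - 196x^6 - 588x^5 - (15687/4)x^4 - (25477/2)x^3 - 32949x^2 - 53128x - 82815/2

the image equals g(x) = -(7/2)x^8 - 196x^6 - 588x^5 - (15687/4)x^4 - (25477/2)x^3 - 32949x^2 - 53128x - 82815/2


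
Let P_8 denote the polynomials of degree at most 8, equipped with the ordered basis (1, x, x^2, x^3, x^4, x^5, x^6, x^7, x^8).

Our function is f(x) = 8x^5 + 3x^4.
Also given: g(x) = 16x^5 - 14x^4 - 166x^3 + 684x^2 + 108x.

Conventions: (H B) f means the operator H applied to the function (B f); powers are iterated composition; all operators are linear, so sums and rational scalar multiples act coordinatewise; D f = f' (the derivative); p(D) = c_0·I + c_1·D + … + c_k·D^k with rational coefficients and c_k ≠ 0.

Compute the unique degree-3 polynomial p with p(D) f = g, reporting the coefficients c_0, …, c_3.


p(D) = 2·I − (1/2)·D − D^2 + (3/2)·D^3, i.e. c_0 = 2, c_1 = -1/2, c_2 = -1, c_3 = 3/2

D^0 f = 8x^5 + 3x^4
D^1 f = 40x^4 + 12x^3
D^2 f = 160x^3 + 36x^2
D^3 f = 480x^2 + 72x
matching coefficients of g against c_0 f + c_1 Df + … from the top degree down determines the c_i
solution: c_0 = 2, c_1 = -1/2, c_2 = -1, c_3 = 3/2


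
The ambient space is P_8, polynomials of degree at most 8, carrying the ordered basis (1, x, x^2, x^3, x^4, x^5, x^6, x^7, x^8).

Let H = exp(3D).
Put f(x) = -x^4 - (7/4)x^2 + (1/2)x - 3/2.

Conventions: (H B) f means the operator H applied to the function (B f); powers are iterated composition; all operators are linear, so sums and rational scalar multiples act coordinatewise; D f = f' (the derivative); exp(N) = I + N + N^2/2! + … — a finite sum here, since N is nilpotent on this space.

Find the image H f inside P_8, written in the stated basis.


order-1 term: -12x^3 - (21/2)x + 3/2
order-2 term: -54x^2 - 63/4
order-3 term: -108x
order-4 term: -81
the series for exp(3D) f terminates at order 4
exp(3D) f = -x^4 - 12x^3 - (223/4)x^2 - 118x - 387/4

g(x) = -x^4 - 12x^3 - (223/4)x^2 - 118x - 387/4


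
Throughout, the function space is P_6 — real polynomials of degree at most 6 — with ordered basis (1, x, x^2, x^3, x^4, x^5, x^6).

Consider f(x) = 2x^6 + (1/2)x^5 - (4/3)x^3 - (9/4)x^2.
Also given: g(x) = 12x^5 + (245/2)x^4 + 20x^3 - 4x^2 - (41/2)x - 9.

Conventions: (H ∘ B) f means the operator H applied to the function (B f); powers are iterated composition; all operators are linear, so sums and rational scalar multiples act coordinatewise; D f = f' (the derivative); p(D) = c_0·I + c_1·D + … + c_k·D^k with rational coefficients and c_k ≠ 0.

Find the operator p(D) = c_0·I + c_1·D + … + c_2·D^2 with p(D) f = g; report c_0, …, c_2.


p(D) = D + 2·D^2, i.e. c_0 = 0, c_1 = 1, c_2 = 2

D^0 f = 2x^6 + (1/2)x^5 - (4/3)x^3 - (9/4)x^2
D^1 f = 12x^5 + (5/2)x^4 - 4x^2 - (9/2)x
D^2 f = 60x^4 + 10x^3 - 8x - 9/2
matching coefficients of g against c_0 f + c_1 Df + … from the top degree down determines the c_i
solution: c_0 = 0, c_1 = 1, c_2 = 2


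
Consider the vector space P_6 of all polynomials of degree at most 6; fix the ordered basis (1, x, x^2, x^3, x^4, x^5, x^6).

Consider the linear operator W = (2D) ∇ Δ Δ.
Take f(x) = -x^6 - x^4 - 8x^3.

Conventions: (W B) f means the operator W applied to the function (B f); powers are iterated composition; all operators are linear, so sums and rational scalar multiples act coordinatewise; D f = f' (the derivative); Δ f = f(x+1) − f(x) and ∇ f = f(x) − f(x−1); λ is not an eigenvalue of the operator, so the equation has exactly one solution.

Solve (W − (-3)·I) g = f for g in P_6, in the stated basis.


write g with unknown coordinates in the stated basis and equate coefficients in (W − (-3)·I) g = f
solving from the highest basis element down gives g = -(1/3)x^6 - (1/3)x^4 - (8/3)x^3 + 80x^2 + 80x + 136/3
check: W g = -240x^2 - 240x - 136
so W g − (-3)·g = -x^6 - x^4 - 8x^3 = f ✓

the result is g(x) = -(1/3)x^6 - (1/3)x^4 - (8/3)x^3 + 80x^2 + 80x + 136/3


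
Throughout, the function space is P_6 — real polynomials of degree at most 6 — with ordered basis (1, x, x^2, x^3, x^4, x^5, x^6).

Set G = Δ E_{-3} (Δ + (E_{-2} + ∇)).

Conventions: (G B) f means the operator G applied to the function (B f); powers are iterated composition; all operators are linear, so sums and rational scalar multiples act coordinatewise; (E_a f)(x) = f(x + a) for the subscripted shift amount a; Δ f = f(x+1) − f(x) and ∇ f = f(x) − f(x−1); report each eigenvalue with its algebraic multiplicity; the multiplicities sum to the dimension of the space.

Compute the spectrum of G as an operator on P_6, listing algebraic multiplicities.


λ = 0 (multiplicity 7)

image of 1: 0
image of x: 1
image of x^2: 2x - 5
image of x^3: 3x^2 - 15x + 31
image of x^4: 4x^3 - 30x^2 + 124x - 209
image of x^5: 5x^4 - 50x^3 + 310x^2 - 1045x + 1351
image of x^6: 6x^5 - 75x^4 + 620x^3 - 3135x^2 + 8106x - 8225
the matrix is upper triangular; its diagonal is (0, 0, 0, 0, 0, 0, 0)
for a triangular matrix the eigenvalues are the diagonal entries, with algebraic multiplicity their repetition count


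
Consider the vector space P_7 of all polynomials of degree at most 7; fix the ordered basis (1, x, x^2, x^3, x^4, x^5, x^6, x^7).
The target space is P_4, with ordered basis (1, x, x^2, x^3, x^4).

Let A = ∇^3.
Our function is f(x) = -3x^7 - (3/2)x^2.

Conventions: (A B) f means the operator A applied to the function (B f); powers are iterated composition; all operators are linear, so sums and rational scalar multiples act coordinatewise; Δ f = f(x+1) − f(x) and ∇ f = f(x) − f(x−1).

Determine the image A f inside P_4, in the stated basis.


the image equals g(x) = -630x^4 + 3780x^3 - 9450x^2 + 11340x - 5418

∇ f = -21x^6 + 63x^5 - 105x^4 + 105x^3 - 63x^2 + 18x - 3/2
∇ ∇ f = -126x^5 + 630x^4 - 1470x^3 + 1890x^2 - 1302x + 375
∇ ∇ ∇ f = -630x^4 + 3780x^3 - 9450x^2 + 11340x - 5418


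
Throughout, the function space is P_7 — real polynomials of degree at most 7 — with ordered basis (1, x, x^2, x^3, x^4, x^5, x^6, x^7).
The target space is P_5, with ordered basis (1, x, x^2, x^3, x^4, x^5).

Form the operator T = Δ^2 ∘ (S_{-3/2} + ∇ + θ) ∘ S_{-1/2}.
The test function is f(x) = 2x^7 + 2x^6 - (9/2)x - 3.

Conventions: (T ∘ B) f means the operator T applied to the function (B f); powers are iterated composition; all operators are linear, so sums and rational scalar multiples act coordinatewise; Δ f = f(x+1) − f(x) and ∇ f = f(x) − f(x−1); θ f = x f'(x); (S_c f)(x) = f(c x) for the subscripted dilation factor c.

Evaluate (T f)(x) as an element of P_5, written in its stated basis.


S_{-1/2} f = -(1/64)x^7 + (1/32)x^6 + (9/4)x - 3
S_{-3/2} S_{-1/2} f = (2187/8192)x^7 + (729/2048)x^6 - (27/8)x - 3
∇ S_{-1/2} f = -(7/64)x^6 + (33/64)x^5 - (65/64)x^4 + (75/64)x^3 - (51/64)x^2 + (19/64)x + 141/64
θ S_{-1/2} f = -(7/64)x^7 + (3/16)x^6 + (9/4)x
(S_{-3/2} + ∇ + θ) S_{-1/2} f = (1291/8192)x^7 + (889/2048)x^6 + (33/64)x^5 - (65/64)x^4 + (75/64)x^3 - (51/64)x^2 - (53/64)x - 51/64
Δ (S_{-3/2} + ∇ + θ) S_{-1/2} f = (9037/8192)x^6 + (48447/8192)x^5 + (119645/8192)x^4 + (125265/8192)x^3 + (101571/8192)x^2 + (33957/8192)x - 2961/8192
Δ Δ (S_{-3/2} + ∇ + θ) S_{-1/2} f = (27111/4096)x^5 + (188895/4096)x^4 + (571895/4096)x^3 + (856845/4096)x^2 + (676987/4096)x + 218961/4096

g(x) = (27111/4096)x^5 + (188895/4096)x^4 + (571895/4096)x^3 + (856845/4096)x^2 + (676987/4096)x + 218961/4096


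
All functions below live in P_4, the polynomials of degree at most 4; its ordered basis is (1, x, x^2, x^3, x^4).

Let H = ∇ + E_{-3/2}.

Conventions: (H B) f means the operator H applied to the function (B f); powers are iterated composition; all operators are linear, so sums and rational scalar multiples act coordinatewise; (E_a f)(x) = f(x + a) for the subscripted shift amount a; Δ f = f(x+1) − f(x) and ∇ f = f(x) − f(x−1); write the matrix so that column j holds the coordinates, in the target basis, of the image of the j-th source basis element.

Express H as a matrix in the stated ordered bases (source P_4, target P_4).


the matrix is [[1, -1/2, 5/4, -19/8, 65/16]; [0, 1, -1, 15/4, -19/2]; [0, 0, 1, -3/2, 15/2]; [0, 0, 0, 1, -2]; [0, 0, 0, 0, 1]] (rows listed top to bottom)

image of 1: 1
image of x: x - 1/2
image of x^2: x^2 - x + 5/4
image of x^3: x^3 - (3/2)x^2 + (15/4)x - 19/8
image of x^4: x^4 - 2x^3 + (15/2)x^2 - (19/2)x + 65/16
each image's coordinates form column j of the matrix


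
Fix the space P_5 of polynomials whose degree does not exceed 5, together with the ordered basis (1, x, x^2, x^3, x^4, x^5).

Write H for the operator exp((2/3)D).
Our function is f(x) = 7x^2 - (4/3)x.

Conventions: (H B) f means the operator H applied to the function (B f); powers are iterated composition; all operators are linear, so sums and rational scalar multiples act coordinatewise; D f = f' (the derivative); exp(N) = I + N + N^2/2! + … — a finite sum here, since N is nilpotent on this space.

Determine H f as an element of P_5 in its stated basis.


order-1 term: (28/3)x - 8/9
order-2 term: 28/9
the series for exp((2/3)D) f terminates at order 2
exp((2/3)D) f = 7x^2 + 8x + 20/9

the image equals g(x) = 7x^2 + 8x + 20/9


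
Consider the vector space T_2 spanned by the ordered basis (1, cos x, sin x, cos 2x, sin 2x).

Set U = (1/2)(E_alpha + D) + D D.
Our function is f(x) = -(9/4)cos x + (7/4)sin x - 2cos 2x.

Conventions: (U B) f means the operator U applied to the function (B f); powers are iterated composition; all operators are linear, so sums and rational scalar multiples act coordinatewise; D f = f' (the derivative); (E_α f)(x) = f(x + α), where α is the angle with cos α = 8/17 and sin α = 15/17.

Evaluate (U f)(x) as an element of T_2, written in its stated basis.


E_alpha f = (33/68)cos x + (191/68)sin x + (322/289)cos 2x + (480/289)sin 2x
D f = (7/4)cos x + (9/4)sin x + 4sin 2x
(E_alpha + D) f = (38/17)cos x + (86/17)sin x + (322/289)cos 2x + (1636/289)sin 2x
((1/2)(E_alpha + D)) f = (19/17)cos x + (43/17)sin x + (161/289)cos 2x + (818/289)sin 2x
D f = (7/4)cos x + (9/4)sin x + 4sin 2x
D D f = (9/4)cos x - (7/4)sin x + 8cos 2x
((1/2)(E_alpha + D) + D D) f = (229/68)cos x + (53/68)sin x + (2473/289)cos 2x + (818/289)sin 2x

the image equals g(x) = (229/68)cos x + (53/68)sin x + (2473/289)cos 2x + (818/289)sin 2x


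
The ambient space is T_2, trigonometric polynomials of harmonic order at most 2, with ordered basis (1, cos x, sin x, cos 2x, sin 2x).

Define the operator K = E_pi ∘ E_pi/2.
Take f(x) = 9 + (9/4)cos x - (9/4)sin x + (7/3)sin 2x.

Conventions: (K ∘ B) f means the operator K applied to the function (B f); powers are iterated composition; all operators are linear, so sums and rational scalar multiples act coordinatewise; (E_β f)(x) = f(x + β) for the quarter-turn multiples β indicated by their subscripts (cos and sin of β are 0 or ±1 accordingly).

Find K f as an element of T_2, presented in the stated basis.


E_pi/2 f = 9 - (9/4)cos x - (9/4)sin x - (7/3)sin 2x
E_pi E_pi/2 f = 9 + (9/4)cos x + (9/4)sin x - (7/3)sin 2x

the result is g(x) = 9 + (9/4)cos x + (9/4)sin x - (7/3)sin 2x


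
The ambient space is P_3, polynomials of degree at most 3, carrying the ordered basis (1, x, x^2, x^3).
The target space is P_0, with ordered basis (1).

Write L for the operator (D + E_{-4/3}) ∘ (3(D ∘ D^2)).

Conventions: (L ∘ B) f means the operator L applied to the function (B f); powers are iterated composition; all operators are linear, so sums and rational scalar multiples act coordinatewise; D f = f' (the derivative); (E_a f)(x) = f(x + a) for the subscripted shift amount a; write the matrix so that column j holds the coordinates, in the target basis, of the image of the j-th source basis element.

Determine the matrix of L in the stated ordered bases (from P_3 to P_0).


the matrix is [[0, 0, 0, 18]] (rows listed top to bottom)

image of 1: 0
image of x: 0
image of x^2: 0
image of x^3: 18
each image's coordinates form column j of the matrix


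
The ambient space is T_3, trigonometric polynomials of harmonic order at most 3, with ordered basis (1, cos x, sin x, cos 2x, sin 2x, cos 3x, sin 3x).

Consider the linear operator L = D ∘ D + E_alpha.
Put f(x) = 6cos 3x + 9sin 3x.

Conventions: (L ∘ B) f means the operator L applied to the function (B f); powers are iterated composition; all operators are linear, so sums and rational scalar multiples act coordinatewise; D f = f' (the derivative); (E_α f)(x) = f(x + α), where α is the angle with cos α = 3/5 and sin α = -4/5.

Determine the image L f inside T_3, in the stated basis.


D f = 27cos 3x - 18sin 3x
D D f = -54cos 3x - 81sin 3x
E_alpha f = -(1098/125)cos 3x - (789/125)sin 3x
(D ∘ D + E_alpha) f = -(7848/125)cos 3x - (10914/125)sin 3x

the image equals g(x) = -(7848/125)cos 3x - (10914/125)sin 3x


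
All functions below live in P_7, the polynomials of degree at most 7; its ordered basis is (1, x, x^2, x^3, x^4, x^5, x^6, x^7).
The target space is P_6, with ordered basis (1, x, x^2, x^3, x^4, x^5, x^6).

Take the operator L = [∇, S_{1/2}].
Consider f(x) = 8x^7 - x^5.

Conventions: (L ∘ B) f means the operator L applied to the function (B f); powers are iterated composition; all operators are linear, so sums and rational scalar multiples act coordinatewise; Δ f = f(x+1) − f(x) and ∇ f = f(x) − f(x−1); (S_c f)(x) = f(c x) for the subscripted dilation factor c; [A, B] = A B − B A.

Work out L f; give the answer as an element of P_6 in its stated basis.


g(x) = -(7/16)x^6 + (63/16)x^5 - (485/32)x^4 + (255/8)x^3 - (77/2)x^2 + (807/32)x - 223/32

S_{1/2} f = (1/16)x^7 - (1/32)x^5
∇ S_{1/2} f = (7/16)x^6 - (21/16)x^5 + (65/32)x^4 - (15/8)x^3 + x^2 - (9/32)x + 1/32
∇ f = 56x^6 - 168x^5 + 275x^4 - 270x^3 + 158x^2 - 51x + 7
S_{1/2} ∇ f = (7/8)x^6 - (21/4)x^5 + (275/16)x^4 - (135/4)x^3 + (79/2)x^2 - (51/2)x + 7
[∇, S_{1/2}] f = -(7/16)x^6 + (63/16)x^5 - (485/32)x^4 + (255/8)x^3 - (77/2)x^2 + (807/32)x - 223/32


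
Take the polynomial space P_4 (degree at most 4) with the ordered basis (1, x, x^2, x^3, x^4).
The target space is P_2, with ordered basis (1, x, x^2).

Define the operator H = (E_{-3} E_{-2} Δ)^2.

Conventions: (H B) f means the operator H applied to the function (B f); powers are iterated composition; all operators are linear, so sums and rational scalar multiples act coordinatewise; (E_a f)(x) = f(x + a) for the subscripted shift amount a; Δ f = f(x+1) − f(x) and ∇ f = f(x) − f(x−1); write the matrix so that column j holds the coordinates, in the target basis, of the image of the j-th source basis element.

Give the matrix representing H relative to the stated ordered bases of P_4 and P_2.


image of 1: 0
image of x: 0
image of x^2: 2
image of x^3: 6x - 54
image of x^4: 12x^2 - 216x + 974
each image's coordinates form column j of the matrix

the matrix is [[0, 0, 2, -54, 974]; [0, 0, 0, 6, -216]; [0, 0, 0, 0, 12]] (rows listed top to bottom)


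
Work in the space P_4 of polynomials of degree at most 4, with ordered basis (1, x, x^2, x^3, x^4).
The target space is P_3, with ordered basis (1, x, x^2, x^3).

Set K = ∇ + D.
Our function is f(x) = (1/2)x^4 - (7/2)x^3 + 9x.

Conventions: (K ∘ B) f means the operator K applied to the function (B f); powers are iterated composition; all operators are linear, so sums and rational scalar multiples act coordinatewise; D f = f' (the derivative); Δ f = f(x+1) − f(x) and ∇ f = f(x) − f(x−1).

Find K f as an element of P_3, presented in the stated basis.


the image equals g(x) = 4x^3 - 24x^2 + (25/2)x + 14

∇ f = 2x^3 - (27/2)x^2 + (25/2)x + 5
D f = 2x^3 - (21/2)x^2 + 9
(∇ + D) f = 4x^3 - 24x^2 + (25/2)x + 14


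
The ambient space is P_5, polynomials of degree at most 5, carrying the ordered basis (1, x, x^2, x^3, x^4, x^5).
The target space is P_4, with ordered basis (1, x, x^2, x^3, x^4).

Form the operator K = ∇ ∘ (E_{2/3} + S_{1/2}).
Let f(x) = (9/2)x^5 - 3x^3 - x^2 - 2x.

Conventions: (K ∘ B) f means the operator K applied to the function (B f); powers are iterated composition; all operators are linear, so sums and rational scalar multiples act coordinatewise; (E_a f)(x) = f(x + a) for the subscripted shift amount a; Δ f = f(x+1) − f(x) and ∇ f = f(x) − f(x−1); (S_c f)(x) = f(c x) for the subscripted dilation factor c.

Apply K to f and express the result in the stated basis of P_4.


E_{2/3} f = (9/2)x^5 + 15x^4 + 17x^3 + (19/3)x^2 - (26/9)x - 56/27
S_{1/2} f = (9/64)x^5 - (3/8)x^3 - (1/4)x^2 - x
(E_{2/3} + S_{1/2}) f = (297/64)x^5 + 15x^4 + (133/8)x^3 + (73/12)x^2 - (35/9)x - 56/27
∇ (E_{2/3} + S_{1/2}) f = (1485/64)x^4 + (435/32)x^3 + (201/32)x^2 - (175/192)x - 2135/576

the image equals g(x) = (1485/64)x^4 + (435/32)x^3 + (201/32)x^2 - (175/192)x - 2135/576


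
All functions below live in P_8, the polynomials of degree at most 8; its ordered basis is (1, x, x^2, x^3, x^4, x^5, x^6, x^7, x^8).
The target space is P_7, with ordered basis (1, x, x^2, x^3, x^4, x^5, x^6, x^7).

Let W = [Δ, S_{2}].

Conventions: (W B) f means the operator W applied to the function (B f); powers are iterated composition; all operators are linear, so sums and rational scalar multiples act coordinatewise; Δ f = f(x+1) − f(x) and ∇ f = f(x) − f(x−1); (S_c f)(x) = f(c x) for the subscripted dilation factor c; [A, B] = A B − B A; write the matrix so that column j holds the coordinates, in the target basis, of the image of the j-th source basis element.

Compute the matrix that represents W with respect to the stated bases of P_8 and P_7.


image of 1: 0
image of x: 1
image of x^2: 4x + 3
image of x^3: 12x^2 + 18x + 7
image of x^4: 32x^3 + 72x^2 + 56x + 15
image of x^5: 80x^4 + 240x^3 + 280x^2 + 150x + 31
image of x^6: 192x^5 + 720x^4 + 1120x^3 + 900x^2 + 372x + 63
image of x^7: 448x^6 + 2016x^5 + 3920x^4 + 4200x^3 + 2604x^2 + 882x + 127
image of x^8: 1024x^7 + 5376x^6 + 12544x^5 + 16800x^4 + 13888x^3 + 7056x^2 + 2032x + 255
each image's coordinates form column j of the matrix

the matrix is [[0, 1, 3, 7, 15, 31, 63, 127, 255]; [0, 0, 4, 18, 56, 150, 372, 882, 2032]; [0, 0, 0, 12, 72, 280, 900, 2604, 7056]; [0, 0, 0, 0, 32, 240, 1120, 4200, 13888]; [0, 0, 0, 0, 0, 80, 720, 3920, 16800]; [0, 0, 0, 0, 0, 0, 192, 2016, 12544]; [0, 0, 0, 0, 0, 0, 0, 448, 5376]; [0, 0, 0, 0, 0, 0, 0, 0, 1024]] (rows listed top to bottom)


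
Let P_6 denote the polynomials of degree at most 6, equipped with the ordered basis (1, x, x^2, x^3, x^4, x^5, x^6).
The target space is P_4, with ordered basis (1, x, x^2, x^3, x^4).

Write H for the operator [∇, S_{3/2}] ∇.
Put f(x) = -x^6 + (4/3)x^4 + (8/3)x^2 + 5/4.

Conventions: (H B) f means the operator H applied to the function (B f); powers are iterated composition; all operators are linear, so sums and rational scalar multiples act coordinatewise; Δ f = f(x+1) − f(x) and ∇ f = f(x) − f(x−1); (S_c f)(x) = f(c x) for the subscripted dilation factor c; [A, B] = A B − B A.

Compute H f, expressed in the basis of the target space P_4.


the image equals g(x) = -(1215/16)x^4 + (2835/8)x^3 - (2493/4)x^2 + (7833/16)x - 567/4

∇ f = -6x^5 + 15x^4 - (44/3)x^3 + 7x^2 + (14/3)x - 3
S_{3/2} ∇ f = -(729/16)x^5 + (1215/16)x^4 - (99/2)x^3 + (63/4)x^2 + 7x - 3
∇ S_{3/2} ∇ f = -(3645/16)x^4 + (6075/8)x^3 - (4239/4)x^2 + (11385/16)x - 719/4
∇ ∇ f = -30x^4 + 120x^3 - 194x^2 + 148x - 38
S_{3/2} ∇ ∇ f = -(1215/8)x^4 + 405x^3 - (873/2)x^2 + 222x - 38
[∇, S_{3/2}] ∇ f = -(1215/16)x^4 + (2835/8)x^3 - (2493/4)x^2 + (7833/16)x - 567/4


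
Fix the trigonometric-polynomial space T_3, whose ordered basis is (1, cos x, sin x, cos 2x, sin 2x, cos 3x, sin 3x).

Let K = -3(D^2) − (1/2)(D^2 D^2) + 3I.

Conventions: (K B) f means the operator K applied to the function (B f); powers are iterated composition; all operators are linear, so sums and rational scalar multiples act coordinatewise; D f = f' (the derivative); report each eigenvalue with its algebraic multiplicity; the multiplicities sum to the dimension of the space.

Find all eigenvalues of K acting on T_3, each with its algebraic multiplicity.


λ = -21/2 (multiplicity 2), λ = 3 (multiplicity 1), λ = 11/2 (multiplicity 2), λ = 7 (multiplicity 2)

image of 1: 3
image of cos x: (11/2)cos x
image of sin x: (11/2)sin x
image of cos 2x: 7cos 2x
image of sin 2x: 7sin 2x
image of cos 3x: -(21/2)cos 3x
image of sin 3x: -(21/2)sin 3x
the matrix is diagonal; its diagonal is (3, 11/2, 11/2, 7, 7, -21/2, -21/2)
for a triangular matrix the eigenvalues are the diagonal entries, with algebraic multiplicity their repetition count


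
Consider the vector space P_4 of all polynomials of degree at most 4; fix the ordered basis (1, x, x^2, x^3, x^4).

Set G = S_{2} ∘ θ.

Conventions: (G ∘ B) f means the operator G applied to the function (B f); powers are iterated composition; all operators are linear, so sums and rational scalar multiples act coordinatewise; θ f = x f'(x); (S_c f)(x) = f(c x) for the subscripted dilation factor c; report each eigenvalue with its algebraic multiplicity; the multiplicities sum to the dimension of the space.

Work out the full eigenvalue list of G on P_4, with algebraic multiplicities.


λ = 0 (multiplicity 1), λ = 2 (multiplicity 1), λ = 8 (multiplicity 1), λ = 24 (multiplicity 1), λ = 64 (multiplicity 1)

image of 1: 0
image of x: 2x
image of x^2: 8x^2
image of x^3: 24x^3
image of x^4: 64x^4
the matrix is upper triangular; its diagonal is (0, 2, 8, 24, 64)
for a triangular matrix the eigenvalues are the diagonal entries, with algebraic multiplicity their repetition count


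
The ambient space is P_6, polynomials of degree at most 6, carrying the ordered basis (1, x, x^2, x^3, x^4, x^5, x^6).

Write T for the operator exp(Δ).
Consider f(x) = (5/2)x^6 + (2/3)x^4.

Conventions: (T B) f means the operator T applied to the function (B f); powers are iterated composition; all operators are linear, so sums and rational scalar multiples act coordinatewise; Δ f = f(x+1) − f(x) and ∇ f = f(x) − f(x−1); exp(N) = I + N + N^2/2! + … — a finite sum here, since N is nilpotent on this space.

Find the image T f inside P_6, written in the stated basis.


the image equals g(x) = (5/2)x^6 + 15x^5 + (227/3)x^4 + (758/3)x^3 + (1141/2)x^2 + (2380/3)x + 1035/2

order-1 term: 15x^5 + (75/2)x^4 + (158/3)x^3 + (83/2)x^2 + (53/3)x + 19/6
order-2 term: (75/2)x^4 + 150x^3 + (533/2)x^2 + 233x + 493/6
order-3 term: 50x^3 + 225x^2 + (1133/3)x + 229
order-4 term: (75/2)x^2 + 150x + 979/6
order-5 term: 15x + 75/2
order-6 term: 5/2
the series for exp(Δ) f terminates at order 6
exp(Δ) f = (5/2)x^6 + 15x^5 + (227/3)x^4 + (758/3)x^3 + (1141/2)x^2 + (2380/3)x + 1035/2


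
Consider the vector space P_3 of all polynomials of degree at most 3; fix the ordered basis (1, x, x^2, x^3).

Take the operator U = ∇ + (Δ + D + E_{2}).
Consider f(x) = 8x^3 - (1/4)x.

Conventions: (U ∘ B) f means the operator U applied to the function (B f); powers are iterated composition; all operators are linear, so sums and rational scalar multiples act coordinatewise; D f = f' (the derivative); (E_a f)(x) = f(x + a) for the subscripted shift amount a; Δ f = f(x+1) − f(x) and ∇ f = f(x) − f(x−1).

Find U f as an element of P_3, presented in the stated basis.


∇ f = 24x^2 - 24x + 31/4
Δ f = 24x^2 + 24x + 31/4
D f = 24x^2 - 1/4
E_{2} f = 8x^3 + 48x^2 + (383/4)x + 127/2
(Δ + D + E_{2}) f = 8x^3 + 96x^2 + (479/4)x + 71
(∇ + (Δ + D + E_{2})) f = 8x^3 + 120x^2 + (383/4)x + 315/4

the image equals g(x) = 8x^3 + 120x^2 + (383/4)x + 315/4


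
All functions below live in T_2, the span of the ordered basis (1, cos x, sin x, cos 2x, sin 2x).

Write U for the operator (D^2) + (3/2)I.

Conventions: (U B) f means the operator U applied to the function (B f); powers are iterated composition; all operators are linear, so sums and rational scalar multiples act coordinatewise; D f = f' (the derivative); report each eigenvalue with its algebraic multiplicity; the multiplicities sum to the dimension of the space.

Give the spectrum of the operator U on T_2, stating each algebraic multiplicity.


image of 1: 3/2
image of cos x: (1/2)cos x
image of sin x: (1/2)sin x
image of cos 2x: -(5/2)cos 2x
image of sin 2x: -(5/2)sin 2x
the matrix is diagonal; its diagonal is (3/2, 1/2, 1/2, -5/2, -5/2)
for a triangular matrix the eigenvalues are the diagonal entries, with algebraic multiplicity their repetition count

λ = -5/2 (multiplicity 2), λ = 1/2 (multiplicity 2), λ = 3/2 (multiplicity 1)


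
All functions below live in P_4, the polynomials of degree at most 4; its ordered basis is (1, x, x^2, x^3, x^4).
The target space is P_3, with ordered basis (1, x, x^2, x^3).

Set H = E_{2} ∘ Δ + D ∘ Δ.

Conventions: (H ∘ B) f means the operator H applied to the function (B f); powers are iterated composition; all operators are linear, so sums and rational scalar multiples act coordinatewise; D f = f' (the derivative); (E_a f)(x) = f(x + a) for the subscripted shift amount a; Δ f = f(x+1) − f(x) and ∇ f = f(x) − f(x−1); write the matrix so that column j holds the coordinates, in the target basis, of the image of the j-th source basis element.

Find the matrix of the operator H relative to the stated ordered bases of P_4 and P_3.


the matrix is [[0, 1, 7, 22, 69]; [0, 0, 2, 21, 88]; [0, 0, 0, 3, 42]; [0, 0, 0, 0, 4]] (rows listed top to bottom)

image of 1: 0
image of x: 1
image of x^2: 2x + 7
image of x^3: 3x^2 + 21x + 22
image of x^4: 4x^3 + 42x^2 + 88x + 69
each image's coordinates form column j of the matrix


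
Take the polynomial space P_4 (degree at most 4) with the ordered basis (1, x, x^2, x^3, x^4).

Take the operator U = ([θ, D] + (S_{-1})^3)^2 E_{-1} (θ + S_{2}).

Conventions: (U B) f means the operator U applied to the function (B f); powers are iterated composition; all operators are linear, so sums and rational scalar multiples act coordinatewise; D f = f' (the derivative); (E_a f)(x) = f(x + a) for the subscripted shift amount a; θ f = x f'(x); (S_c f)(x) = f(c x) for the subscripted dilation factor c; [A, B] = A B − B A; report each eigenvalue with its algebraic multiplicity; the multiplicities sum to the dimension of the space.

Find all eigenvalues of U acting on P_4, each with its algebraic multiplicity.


λ = 1 (multiplicity 1), λ = 3 (multiplicity 1), λ = 6 (multiplicity 1), λ = 11 (multiplicity 1), λ = 20 (multiplicity 1)

image of 1: 1
image of x: 3x - 3
image of x^2: 6x^2 - 12x + 18
image of x^3: 11x^3 - 33x^2 + 99x - 77
image of x^4: 20x^4 - 80x^3 + 360x^2 - 560x + 260
the matrix is upper triangular; its diagonal is (1, 3, 6, 11, 20)
for a triangular matrix the eigenvalues are the diagonal entries, with algebraic multiplicity their repetition count


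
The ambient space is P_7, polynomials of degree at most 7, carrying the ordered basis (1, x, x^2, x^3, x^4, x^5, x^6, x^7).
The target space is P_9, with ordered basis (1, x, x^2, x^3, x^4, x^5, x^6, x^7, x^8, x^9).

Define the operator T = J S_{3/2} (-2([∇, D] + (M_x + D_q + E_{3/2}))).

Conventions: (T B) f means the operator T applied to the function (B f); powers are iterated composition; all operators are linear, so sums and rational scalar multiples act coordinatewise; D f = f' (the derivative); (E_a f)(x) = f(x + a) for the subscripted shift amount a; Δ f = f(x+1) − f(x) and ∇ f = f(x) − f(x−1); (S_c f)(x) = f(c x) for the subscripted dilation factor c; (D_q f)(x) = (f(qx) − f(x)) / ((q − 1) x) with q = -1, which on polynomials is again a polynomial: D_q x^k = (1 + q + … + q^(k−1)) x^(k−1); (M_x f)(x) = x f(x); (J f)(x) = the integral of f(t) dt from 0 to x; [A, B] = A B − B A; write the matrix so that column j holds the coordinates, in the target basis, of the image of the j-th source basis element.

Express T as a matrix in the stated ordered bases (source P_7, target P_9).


image of 1: -(3/2)x^2 - 2x
image of x: -(3/2)x^3 - (3/2)x^2 - 5x
image of x^2: -(27/16)x^4 - (3/2)x^3 - (9/2)x^2 - (9/2)x
image of x^3: -(81/40)x^5 - (27/16)x^4 - (33/4)x^3 - (81/8)x^2 - (27/4)x
image of x^4: -(81/32)x^6 - (81/40)x^5 - (81/8)x^4 - (81/4)x^3 - (81/4)x^2 - (81/8)x
image of x^5: -(729/224)x^7 - (81/32)x^6 - (1377/80)x^5 - (1215/32)x^4 - (405/8)x^3 - (1215/32)x^2 - (243/16)x
image of x^6: -(2187/512)x^8 - (729/224)x^7 - (729/32)x^6 - (2187/32)x^5 - (3645/32)x^4 - (3645/32)x^3 - (2187/32)x^2 - (729/32)x
image of x^7: -(729/128)x^9 - (2187/512)x^8 - (16767/448)x^7 - (15309/128)x^6 - (15309/64)x^5 - (76545/256)x^4 - (15309/64)x^3 - (15309/128)x^2 - (2187/64)x
each image's coordinates form column j of the matrix

the matrix is [[0, 0, 0, 0, 0, 0, 0, 0]; [-2, -5, -9/2, -27/4, -81/8, -243/16, -729/32, -2187/64]; [-3/2, -3/2, -9/2, -81/8, -81/4, -1215/32, -2187/32, -15309/128]; [0, -3/2, -3/2, -33/4, -81/4, -405/8, -3645/32, -15309/64]; [0, 0, -27/16, -27/16, -81/8, -1215/32, -3645/32, -76545/256]; [0, 0, 0, -81/40, -81/40, -1377/80, -2187/32, -15309/64]; [0, 0, 0, 0, -81/32, -81/32, -729/32, -15309/128]; [0, 0, 0, 0, 0, -729/224, -729/224, -16767/448]; [0, 0, 0, 0, 0, 0, -2187/512, -2187/512]; [0, 0, 0, 0, 0, 0, 0, -729/128]] (rows listed top to bottom)
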